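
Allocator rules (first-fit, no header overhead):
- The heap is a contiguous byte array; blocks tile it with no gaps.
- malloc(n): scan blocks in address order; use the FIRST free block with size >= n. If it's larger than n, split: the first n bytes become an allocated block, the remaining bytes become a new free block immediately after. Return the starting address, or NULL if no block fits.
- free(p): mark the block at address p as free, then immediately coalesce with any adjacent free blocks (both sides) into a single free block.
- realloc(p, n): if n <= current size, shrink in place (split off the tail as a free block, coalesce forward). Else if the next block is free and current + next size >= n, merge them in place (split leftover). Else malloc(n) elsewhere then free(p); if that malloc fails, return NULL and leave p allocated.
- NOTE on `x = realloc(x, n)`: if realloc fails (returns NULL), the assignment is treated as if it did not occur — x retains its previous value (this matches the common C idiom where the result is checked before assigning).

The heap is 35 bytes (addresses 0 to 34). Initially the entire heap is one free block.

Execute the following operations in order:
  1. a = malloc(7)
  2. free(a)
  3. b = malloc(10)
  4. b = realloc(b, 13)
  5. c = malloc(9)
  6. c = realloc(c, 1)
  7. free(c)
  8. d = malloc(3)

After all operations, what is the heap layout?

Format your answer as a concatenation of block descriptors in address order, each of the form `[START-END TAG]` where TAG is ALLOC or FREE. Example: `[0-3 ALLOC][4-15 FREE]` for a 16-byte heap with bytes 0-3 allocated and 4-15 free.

Answer: [0-12 ALLOC][13-15 ALLOC][16-34 FREE]

Derivation:
Op 1: a = malloc(7) -> a = 0; heap: [0-6 ALLOC][7-34 FREE]
Op 2: free(a) -> (freed a); heap: [0-34 FREE]
Op 3: b = malloc(10) -> b = 0; heap: [0-9 ALLOC][10-34 FREE]
Op 4: b = realloc(b, 13) -> b = 0; heap: [0-12 ALLOC][13-34 FREE]
Op 5: c = malloc(9) -> c = 13; heap: [0-12 ALLOC][13-21 ALLOC][22-34 FREE]
Op 6: c = realloc(c, 1) -> c = 13; heap: [0-12 ALLOC][13-13 ALLOC][14-34 FREE]
Op 7: free(c) -> (freed c); heap: [0-12 ALLOC][13-34 FREE]
Op 8: d = malloc(3) -> d = 13; heap: [0-12 ALLOC][13-15 ALLOC][16-34 FREE]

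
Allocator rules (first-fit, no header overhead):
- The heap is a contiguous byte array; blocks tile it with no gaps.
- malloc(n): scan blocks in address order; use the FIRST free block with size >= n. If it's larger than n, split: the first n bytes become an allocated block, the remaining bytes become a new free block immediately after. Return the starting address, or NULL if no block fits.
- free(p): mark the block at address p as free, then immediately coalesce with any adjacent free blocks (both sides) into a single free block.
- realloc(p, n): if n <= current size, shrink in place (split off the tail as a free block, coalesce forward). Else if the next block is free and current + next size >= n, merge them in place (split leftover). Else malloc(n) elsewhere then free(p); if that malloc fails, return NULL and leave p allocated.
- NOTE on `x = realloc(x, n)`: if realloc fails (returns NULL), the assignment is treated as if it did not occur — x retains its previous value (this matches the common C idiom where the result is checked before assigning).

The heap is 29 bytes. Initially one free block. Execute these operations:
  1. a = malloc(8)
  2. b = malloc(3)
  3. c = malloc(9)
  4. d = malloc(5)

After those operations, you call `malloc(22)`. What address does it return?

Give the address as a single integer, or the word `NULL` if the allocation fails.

Answer: NULL

Derivation:
Op 1: a = malloc(8) -> a = 0; heap: [0-7 ALLOC][8-28 FREE]
Op 2: b = malloc(3) -> b = 8; heap: [0-7 ALLOC][8-10 ALLOC][11-28 FREE]
Op 3: c = malloc(9) -> c = 11; heap: [0-7 ALLOC][8-10 ALLOC][11-19 ALLOC][20-28 FREE]
Op 4: d = malloc(5) -> d = 20; heap: [0-7 ALLOC][8-10 ALLOC][11-19 ALLOC][20-24 ALLOC][25-28 FREE]
malloc(22): first-fit scan over [0-7 ALLOC][8-10 ALLOC][11-19 ALLOC][20-24 ALLOC][25-28 FREE] -> NULL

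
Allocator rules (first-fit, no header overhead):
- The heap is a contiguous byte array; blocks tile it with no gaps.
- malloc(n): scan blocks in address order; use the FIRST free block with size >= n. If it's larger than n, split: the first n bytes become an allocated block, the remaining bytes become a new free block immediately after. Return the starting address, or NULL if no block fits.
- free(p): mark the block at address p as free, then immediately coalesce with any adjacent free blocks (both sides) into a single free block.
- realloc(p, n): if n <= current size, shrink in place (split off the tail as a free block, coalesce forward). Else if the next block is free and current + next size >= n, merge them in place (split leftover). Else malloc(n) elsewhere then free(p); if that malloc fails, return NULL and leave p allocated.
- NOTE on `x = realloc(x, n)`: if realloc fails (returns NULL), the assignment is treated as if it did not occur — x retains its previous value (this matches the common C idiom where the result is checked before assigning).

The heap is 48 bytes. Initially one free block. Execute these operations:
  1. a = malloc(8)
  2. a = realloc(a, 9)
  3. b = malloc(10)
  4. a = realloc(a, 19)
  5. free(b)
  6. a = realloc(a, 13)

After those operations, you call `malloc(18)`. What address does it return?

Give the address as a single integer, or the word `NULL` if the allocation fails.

Op 1: a = malloc(8) -> a = 0; heap: [0-7 ALLOC][8-47 FREE]
Op 2: a = realloc(a, 9) -> a = 0; heap: [0-8 ALLOC][9-47 FREE]
Op 3: b = malloc(10) -> b = 9; heap: [0-8 ALLOC][9-18 ALLOC][19-47 FREE]
Op 4: a = realloc(a, 19) -> a = 19; heap: [0-8 FREE][9-18 ALLOC][19-37 ALLOC][38-47 FREE]
Op 5: free(b) -> (freed b); heap: [0-18 FREE][19-37 ALLOC][38-47 FREE]
Op 6: a = realloc(a, 13) -> a = 19; heap: [0-18 FREE][19-31 ALLOC][32-47 FREE]
malloc(18): first-fit scan over [0-18 FREE][19-31 ALLOC][32-47 FREE] -> 0

Answer: 0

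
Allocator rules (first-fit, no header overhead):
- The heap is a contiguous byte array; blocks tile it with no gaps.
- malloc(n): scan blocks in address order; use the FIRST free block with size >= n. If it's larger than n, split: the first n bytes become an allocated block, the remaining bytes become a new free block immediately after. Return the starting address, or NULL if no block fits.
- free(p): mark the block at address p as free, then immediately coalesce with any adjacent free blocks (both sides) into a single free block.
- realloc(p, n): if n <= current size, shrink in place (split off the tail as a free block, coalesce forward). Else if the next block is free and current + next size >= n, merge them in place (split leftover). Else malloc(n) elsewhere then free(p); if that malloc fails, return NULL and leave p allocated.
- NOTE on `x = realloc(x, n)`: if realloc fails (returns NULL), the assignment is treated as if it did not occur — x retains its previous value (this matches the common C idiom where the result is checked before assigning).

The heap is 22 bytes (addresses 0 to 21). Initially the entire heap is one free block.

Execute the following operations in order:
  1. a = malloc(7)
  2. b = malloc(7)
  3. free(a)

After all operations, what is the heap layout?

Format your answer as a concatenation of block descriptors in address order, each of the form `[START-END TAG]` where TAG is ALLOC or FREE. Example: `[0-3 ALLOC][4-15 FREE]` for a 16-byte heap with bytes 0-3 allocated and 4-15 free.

Answer: [0-6 FREE][7-13 ALLOC][14-21 FREE]

Derivation:
Op 1: a = malloc(7) -> a = 0; heap: [0-6 ALLOC][7-21 FREE]
Op 2: b = malloc(7) -> b = 7; heap: [0-6 ALLOC][7-13 ALLOC][14-21 FREE]
Op 3: free(a) -> (freed a); heap: [0-6 FREE][7-13 ALLOC][14-21 FREE]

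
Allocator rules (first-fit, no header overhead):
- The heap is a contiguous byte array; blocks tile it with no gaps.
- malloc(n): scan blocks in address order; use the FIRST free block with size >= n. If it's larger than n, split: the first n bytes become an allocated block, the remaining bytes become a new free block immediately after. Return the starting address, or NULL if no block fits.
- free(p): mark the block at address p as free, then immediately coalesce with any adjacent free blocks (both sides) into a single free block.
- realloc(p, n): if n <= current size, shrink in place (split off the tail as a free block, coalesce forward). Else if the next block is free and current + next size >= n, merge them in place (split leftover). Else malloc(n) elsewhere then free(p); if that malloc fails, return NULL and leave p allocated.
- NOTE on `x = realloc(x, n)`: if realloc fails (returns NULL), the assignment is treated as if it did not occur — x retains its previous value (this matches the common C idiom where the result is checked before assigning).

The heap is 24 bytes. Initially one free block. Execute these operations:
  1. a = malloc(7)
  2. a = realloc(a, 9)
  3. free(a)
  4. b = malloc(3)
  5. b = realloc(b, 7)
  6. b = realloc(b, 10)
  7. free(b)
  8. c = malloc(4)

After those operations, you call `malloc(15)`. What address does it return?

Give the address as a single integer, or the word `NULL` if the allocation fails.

Op 1: a = malloc(7) -> a = 0; heap: [0-6 ALLOC][7-23 FREE]
Op 2: a = realloc(a, 9) -> a = 0; heap: [0-8 ALLOC][9-23 FREE]
Op 3: free(a) -> (freed a); heap: [0-23 FREE]
Op 4: b = malloc(3) -> b = 0; heap: [0-2 ALLOC][3-23 FREE]
Op 5: b = realloc(b, 7) -> b = 0; heap: [0-6 ALLOC][7-23 FREE]
Op 6: b = realloc(b, 10) -> b = 0; heap: [0-9 ALLOC][10-23 FREE]
Op 7: free(b) -> (freed b); heap: [0-23 FREE]
Op 8: c = malloc(4) -> c = 0; heap: [0-3 ALLOC][4-23 FREE]
malloc(15): first-fit scan over [0-3 ALLOC][4-23 FREE] -> 4

Answer: 4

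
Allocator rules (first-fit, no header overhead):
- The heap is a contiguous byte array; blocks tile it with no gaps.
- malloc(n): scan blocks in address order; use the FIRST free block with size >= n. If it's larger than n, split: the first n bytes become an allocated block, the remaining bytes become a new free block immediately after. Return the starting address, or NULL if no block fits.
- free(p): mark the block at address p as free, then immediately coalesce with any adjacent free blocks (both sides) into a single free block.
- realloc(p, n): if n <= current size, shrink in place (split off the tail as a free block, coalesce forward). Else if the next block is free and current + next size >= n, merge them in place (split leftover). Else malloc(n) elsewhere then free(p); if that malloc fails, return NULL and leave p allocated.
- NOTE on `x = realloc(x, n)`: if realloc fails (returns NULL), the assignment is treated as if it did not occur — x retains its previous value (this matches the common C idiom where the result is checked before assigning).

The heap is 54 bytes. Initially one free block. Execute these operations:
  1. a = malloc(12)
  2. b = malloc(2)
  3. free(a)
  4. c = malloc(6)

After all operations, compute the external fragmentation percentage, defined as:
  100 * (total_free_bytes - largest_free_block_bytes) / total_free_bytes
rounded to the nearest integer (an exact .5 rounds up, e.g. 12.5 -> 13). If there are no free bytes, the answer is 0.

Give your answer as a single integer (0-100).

Answer: 13

Derivation:
Op 1: a = malloc(12) -> a = 0; heap: [0-11 ALLOC][12-53 FREE]
Op 2: b = malloc(2) -> b = 12; heap: [0-11 ALLOC][12-13 ALLOC][14-53 FREE]
Op 3: free(a) -> (freed a); heap: [0-11 FREE][12-13 ALLOC][14-53 FREE]
Op 4: c = malloc(6) -> c = 0; heap: [0-5 ALLOC][6-11 FREE][12-13 ALLOC][14-53 FREE]
Free blocks: [6 40] total_free=46 largest=40 -> 100*(46-40)/46 = 600/46 ≈ 13.043 -> rounds to 13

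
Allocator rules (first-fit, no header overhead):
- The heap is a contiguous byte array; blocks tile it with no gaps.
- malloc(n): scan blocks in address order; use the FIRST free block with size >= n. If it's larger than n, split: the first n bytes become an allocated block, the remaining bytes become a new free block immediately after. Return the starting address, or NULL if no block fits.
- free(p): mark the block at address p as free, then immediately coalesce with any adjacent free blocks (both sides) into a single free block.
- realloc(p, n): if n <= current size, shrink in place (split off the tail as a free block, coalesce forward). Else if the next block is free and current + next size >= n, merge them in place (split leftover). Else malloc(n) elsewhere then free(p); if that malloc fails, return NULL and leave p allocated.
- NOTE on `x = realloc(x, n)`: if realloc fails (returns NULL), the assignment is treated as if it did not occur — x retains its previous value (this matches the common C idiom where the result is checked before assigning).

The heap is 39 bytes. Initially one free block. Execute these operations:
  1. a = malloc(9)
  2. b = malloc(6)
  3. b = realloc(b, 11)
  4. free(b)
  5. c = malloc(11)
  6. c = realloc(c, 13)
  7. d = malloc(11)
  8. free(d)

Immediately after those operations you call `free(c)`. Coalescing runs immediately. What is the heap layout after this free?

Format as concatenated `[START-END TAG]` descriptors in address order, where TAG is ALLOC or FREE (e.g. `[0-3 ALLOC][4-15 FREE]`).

Answer: [0-8 ALLOC][9-38 FREE]

Derivation:
Op 1: a = malloc(9) -> a = 0; heap: [0-8 ALLOC][9-38 FREE]
Op 2: b = malloc(6) -> b = 9; heap: [0-8 ALLOC][9-14 ALLOC][15-38 FREE]
Op 3: b = realloc(b, 11) -> b = 9; heap: [0-8 ALLOC][9-19 ALLOC][20-38 FREE]
Op 4: free(b) -> (freed b); heap: [0-8 ALLOC][9-38 FREE]
Op 5: c = malloc(11) -> c = 9; heap: [0-8 ALLOC][9-19 ALLOC][20-38 FREE]
Op 6: c = realloc(c, 13) -> c = 9; heap: [0-8 ALLOC][9-21 ALLOC][22-38 FREE]
Op 7: d = malloc(11) -> d = 22; heap: [0-8 ALLOC][9-21 ALLOC][22-32 ALLOC][33-38 FREE]
Op 8: free(d) -> (freed d); heap: [0-8 ALLOC][9-21 ALLOC][22-38 FREE]
free(c): c = 9 -> block [9-21 ALLOC]; mark free, coalesce with adjacent free neighbors -> [0-8 ALLOC][9-38 FREE]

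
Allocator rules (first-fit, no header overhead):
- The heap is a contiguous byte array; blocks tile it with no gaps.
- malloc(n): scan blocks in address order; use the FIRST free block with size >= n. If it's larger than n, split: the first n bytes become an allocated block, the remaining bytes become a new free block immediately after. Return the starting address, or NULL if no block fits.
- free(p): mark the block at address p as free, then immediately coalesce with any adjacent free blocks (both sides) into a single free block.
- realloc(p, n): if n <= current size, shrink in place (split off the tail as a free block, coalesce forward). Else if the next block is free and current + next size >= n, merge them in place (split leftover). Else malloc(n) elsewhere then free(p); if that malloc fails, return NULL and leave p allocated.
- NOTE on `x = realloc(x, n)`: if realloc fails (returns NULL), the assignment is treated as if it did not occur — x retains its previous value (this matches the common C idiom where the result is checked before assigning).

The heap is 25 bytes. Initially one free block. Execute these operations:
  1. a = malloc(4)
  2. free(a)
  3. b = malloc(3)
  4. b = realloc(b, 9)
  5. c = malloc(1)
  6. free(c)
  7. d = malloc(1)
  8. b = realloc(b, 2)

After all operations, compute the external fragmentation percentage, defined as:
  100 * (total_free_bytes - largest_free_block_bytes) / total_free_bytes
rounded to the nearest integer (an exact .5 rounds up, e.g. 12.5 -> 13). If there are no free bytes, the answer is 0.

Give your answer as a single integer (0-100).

Op 1: a = malloc(4) -> a = 0; heap: [0-3 ALLOC][4-24 FREE]
Op 2: free(a) -> (freed a); heap: [0-24 FREE]
Op 3: b = malloc(3) -> b = 0; heap: [0-2 ALLOC][3-24 FREE]
Op 4: b = realloc(b, 9) -> b = 0; heap: [0-8 ALLOC][9-24 FREE]
Op 5: c = malloc(1) -> c = 9; heap: [0-8 ALLOC][9-9 ALLOC][10-24 FREE]
Op 6: free(c) -> (freed c); heap: [0-8 ALLOC][9-24 FREE]
Op 7: d = malloc(1) -> d = 9; heap: [0-8 ALLOC][9-9 ALLOC][10-24 FREE]
Op 8: b = realloc(b, 2) -> b = 0; heap: [0-1 ALLOC][2-8 FREE][9-9 ALLOC][10-24 FREE]
Free blocks: [7 15] total_free=22 largest=15 -> 100*(22-15)/22 = 700/22 ≈ 31.818 -> rounds to 32

Answer: 32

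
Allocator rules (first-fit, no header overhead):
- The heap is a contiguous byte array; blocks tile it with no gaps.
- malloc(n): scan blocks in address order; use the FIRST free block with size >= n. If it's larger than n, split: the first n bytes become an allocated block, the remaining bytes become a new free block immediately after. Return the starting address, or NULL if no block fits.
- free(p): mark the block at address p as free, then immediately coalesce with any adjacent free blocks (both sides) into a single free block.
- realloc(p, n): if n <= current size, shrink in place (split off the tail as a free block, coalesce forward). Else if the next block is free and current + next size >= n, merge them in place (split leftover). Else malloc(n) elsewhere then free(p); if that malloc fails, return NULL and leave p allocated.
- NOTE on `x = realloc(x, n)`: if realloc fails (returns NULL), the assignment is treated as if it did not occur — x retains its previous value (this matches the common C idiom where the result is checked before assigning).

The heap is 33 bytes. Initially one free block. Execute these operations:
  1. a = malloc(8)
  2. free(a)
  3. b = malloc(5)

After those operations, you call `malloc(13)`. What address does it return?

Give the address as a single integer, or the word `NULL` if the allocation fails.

Answer: 5

Derivation:
Op 1: a = malloc(8) -> a = 0; heap: [0-7 ALLOC][8-32 FREE]
Op 2: free(a) -> (freed a); heap: [0-32 FREE]
Op 3: b = malloc(5) -> b = 0; heap: [0-4 ALLOC][5-32 FREE]
malloc(13): first-fit scan over [0-4 ALLOC][5-32 FREE] -> 5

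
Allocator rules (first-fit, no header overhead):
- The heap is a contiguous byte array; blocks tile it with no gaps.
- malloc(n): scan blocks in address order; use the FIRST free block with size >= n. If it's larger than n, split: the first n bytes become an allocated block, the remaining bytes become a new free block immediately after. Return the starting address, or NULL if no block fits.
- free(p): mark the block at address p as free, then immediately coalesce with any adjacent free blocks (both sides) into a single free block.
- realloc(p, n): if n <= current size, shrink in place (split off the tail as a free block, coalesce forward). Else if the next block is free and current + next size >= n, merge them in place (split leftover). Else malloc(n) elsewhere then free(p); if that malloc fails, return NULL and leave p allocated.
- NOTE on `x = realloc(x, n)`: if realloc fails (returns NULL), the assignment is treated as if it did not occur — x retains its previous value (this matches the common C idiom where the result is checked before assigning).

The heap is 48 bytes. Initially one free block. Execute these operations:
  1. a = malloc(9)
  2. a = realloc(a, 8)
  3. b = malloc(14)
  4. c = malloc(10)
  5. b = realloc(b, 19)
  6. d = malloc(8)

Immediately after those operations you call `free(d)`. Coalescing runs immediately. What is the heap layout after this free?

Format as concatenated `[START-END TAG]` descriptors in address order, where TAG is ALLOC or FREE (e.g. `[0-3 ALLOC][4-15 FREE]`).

Answer: [0-7 ALLOC][8-21 ALLOC][22-31 ALLOC][32-47 FREE]

Derivation:
Op 1: a = malloc(9) -> a = 0; heap: [0-8 ALLOC][9-47 FREE]
Op 2: a = realloc(a, 8) -> a = 0; heap: [0-7 ALLOC][8-47 FREE]
Op 3: b = malloc(14) -> b = 8; heap: [0-7 ALLOC][8-21 ALLOC][22-47 FREE]
Op 4: c = malloc(10) -> c = 22; heap: [0-7 ALLOC][8-21 ALLOC][22-31 ALLOC][32-47 FREE]
Op 5: b = realloc(b, 19) -> NULL (b unchanged); heap: [0-7 ALLOC][8-21 ALLOC][22-31 ALLOC][32-47 FREE]
Op 6: d = malloc(8) -> d = 32; heap: [0-7 ALLOC][8-21 ALLOC][22-31 ALLOC][32-39 ALLOC][40-47 FREE]
free(d): d = 32 -> block [32-39 ALLOC]; mark free, coalesce with adjacent free neighbors -> [0-7 ALLOC][8-21 ALLOC][22-31 ALLOC][32-47 FREE]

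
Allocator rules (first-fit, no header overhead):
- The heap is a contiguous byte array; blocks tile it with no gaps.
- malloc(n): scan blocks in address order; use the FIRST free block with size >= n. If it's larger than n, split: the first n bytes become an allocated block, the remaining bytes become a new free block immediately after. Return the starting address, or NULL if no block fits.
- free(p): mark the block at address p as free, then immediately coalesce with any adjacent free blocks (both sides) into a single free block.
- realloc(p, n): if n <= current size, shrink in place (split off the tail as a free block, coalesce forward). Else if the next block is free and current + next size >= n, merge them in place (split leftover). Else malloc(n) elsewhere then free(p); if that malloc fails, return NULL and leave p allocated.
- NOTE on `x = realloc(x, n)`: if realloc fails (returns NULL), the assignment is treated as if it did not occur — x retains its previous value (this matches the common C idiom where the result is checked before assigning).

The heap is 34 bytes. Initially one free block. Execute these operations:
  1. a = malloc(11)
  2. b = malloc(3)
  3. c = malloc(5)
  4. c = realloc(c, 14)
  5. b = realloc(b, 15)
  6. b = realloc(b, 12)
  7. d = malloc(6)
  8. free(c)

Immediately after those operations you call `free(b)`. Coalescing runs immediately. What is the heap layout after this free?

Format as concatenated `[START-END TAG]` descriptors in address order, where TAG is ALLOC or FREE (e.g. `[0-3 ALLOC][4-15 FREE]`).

Op 1: a = malloc(11) -> a = 0; heap: [0-10 ALLOC][11-33 FREE]
Op 2: b = malloc(3) -> b = 11; heap: [0-10 ALLOC][11-13 ALLOC][14-33 FREE]
Op 3: c = malloc(5) -> c = 14; heap: [0-10 ALLOC][11-13 ALLOC][14-18 ALLOC][19-33 FREE]
Op 4: c = realloc(c, 14) -> c = 14; heap: [0-10 ALLOC][11-13 ALLOC][14-27 ALLOC][28-33 FREE]
Op 5: b = realloc(b, 15) -> NULL (b unchanged); heap: [0-10 ALLOC][11-13 ALLOC][14-27 ALLOC][28-33 FREE]
Op 6: b = realloc(b, 12) -> NULL (b unchanged); heap: [0-10 ALLOC][11-13 ALLOC][14-27 ALLOC][28-33 FREE]
Op 7: d = malloc(6) -> d = 28; heap: [0-10 ALLOC][11-13 ALLOC][14-27 ALLOC][28-33 ALLOC]
Op 8: free(c) -> (freed c); heap: [0-10 ALLOC][11-13 ALLOC][14-27 FREE][28-33 ALLOC]
free(b): b = 11 -> block [11-13 ALLOC]; mark free, coalesce with adjacent free neighbors -> [0-10 ALLOC][11-27 FREE][28-33 ALLOC]

Answer: [0-10 ALLOC][11-27 FREE][28-33 ALLOC]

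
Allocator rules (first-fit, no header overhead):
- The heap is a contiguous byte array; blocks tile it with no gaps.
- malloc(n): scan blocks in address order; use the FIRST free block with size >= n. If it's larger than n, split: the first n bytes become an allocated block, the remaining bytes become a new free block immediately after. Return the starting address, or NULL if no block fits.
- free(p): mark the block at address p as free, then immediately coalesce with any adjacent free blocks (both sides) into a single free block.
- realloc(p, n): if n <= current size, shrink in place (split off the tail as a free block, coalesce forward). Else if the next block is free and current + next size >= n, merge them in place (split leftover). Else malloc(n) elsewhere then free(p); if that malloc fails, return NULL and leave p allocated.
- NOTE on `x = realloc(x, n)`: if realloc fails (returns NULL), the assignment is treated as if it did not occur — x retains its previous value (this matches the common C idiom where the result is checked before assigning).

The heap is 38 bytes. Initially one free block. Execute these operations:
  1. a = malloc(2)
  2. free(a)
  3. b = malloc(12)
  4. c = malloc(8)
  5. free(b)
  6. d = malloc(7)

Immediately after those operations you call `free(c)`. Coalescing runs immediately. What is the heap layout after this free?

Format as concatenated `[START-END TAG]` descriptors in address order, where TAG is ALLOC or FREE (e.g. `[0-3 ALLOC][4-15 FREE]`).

Answer: [0-6 ALLOC][7-37 FREE]

Derivation:
Op 1: a = malloc(2) -> a = 0; heap: [0-1 ALLOC][2-37 FREE]
Op 2: free(a) -> (freed a); heap: [0-37 FREE]
Op 3: b = malloc(12) -> b = 0; heap: [0-11 ALLOC][12-37 FREE]
Op 4: c = malloc(8) -> c = 12; heap: [0-11 ALLOC][12-19 ALLOC][20-37 FREE]
Op 5: free(b) -> (freed b); heap: [0-11 FREE][12-19 ALLOC][20-37 FREE]
Op 6: d = malloc(7) -> d = 0; heap: [0-6 ALLOC][7-11 FREE][12-19 ALLOC][20-37 FREE]
free(c): c = 12 -> block [12-19 ALLOC]; mark free, coalesce with adjacent free neighbors -> [0-6 ALLOC][7-37 FREE]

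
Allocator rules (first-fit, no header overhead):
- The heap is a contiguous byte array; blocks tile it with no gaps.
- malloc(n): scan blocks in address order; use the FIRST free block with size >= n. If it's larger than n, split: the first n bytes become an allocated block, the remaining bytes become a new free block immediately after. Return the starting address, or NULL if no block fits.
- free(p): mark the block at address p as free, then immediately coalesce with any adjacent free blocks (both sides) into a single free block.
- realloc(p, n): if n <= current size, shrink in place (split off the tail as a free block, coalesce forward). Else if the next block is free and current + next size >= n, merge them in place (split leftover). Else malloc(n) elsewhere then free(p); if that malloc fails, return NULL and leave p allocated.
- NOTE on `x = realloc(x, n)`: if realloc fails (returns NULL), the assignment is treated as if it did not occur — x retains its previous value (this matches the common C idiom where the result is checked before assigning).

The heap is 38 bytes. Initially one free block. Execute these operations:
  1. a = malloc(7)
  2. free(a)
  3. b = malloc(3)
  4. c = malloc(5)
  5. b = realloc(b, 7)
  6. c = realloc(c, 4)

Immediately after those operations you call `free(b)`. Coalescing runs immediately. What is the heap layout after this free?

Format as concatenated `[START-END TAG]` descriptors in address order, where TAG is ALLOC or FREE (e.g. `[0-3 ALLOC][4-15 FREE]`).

Answer: [0-2 FREE][3-6 ALLOC][7-37 FREE]

Derivation:
Op 1: a = malloc(7) -> a = 0; heap: [0-6 ALLOC][7-37 FREE]
Op 2: free(a) -> (freed a); heap: [0-37 FREE]
Op 3: b = malloc(3) -> b = 0; heap: [0-2 ALLOC][3-37 FREE]
Op 4: c = malloc(5) -> c = 3; heap: [0-2 ALLOC][3-7 ALLOC][8-37 FREE]
Op 5: b = realloc(b, 7) -> b = 8; heap: [0-2 FREE][3-7 ALLOC][8-14 ALLOC][15-37 FREE]
Op 6: c = realloc(c, 4) -> c = 3; heap: [0-2 FREE][3-6 ALLOC][7-7 FREE][8-14 ALLOC][15-37 FREE]
free(b): b = 8 -> block [8-14 ALLOC]; mark free, coalesce with adjacent free neighbors -> [0-2 FREE][3-6 ALLOC][7-37 FREE]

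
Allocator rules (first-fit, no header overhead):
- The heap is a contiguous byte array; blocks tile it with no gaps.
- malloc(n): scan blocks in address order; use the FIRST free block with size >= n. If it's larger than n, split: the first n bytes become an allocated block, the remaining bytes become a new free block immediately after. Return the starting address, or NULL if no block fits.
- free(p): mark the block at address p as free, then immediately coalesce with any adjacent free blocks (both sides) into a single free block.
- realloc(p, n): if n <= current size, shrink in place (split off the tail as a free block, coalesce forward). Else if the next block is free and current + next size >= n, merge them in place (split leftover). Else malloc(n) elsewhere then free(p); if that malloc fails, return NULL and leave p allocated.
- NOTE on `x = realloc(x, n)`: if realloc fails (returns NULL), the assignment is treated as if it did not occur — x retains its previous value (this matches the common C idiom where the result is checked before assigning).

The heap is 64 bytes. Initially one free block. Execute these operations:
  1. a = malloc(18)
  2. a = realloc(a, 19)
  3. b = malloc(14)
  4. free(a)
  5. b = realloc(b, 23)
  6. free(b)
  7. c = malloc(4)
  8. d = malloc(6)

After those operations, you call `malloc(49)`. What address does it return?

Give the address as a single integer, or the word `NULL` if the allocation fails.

Answer: 10

Derivation:
Op 1: a = malloc(18) -> a = 0; heap: [0-17 ALLOC][18-63 FREE]
Op 2: a = realloc(a, 19) -> a = 0; heap: [0-18 ALLOC][19-63 FREE]
Op 3: b = malloc(14) -> b = 19; heap: [0-18 ALLOC][19-32 ALLOC][33-63 FREE]
Op 4: free(a) -> (freed a); heap: [0-18 FREE][19-32 ALLOC][33-63 FREE]
Op 5: b = realloc(b, 23) -> b = 19; heap: [0-18 FREE][19-41 ALLOC][42-63 FREE]
Op 6: free(b) -> (freed b); heap: [0-63 FREE]
Op 7: c = malloc(4) -> c = 0; heap: [0-3 ALLOC][4-63 FREE]
Op 8: d = malloc(6) -> d = 4; heap: [0-3 ALLOC][4-9 ALLOC][10-63 FREE]
malloc(49): first-fit scan over [0-3 ALLOC][4-9 ALLOC][10-63 FREE] -> 10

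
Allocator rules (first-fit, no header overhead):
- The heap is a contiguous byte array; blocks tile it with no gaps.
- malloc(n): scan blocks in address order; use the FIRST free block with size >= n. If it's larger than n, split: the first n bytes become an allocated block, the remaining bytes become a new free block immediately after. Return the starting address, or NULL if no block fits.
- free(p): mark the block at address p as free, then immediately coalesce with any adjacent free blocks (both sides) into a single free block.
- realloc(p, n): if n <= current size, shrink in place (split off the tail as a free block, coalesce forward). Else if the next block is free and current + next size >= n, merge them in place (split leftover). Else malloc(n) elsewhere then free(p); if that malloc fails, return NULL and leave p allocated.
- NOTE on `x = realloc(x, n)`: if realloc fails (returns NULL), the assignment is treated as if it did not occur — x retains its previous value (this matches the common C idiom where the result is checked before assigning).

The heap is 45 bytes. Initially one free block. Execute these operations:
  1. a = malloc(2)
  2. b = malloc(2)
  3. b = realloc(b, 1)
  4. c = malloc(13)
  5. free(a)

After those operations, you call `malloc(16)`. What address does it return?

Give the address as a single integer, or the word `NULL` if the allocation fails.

Answer: 16

Derivation:
Op 1: a = malloc(2) -> a = 0; heap: [0-1 ALLOC][2-44 FREE]
Op 2: b = malloc(2) -> b = 2; heap: [0-1 ALLOC][2-3 ALLOC][4-44 FREE]
Op 3: b = realloc(b, 1) -> b = 2; heap: [0-1 ALLOC][2-2 ALLOC][3-44 FREE]
Op 4: c = malloc(13) -> c = 3; heap: [0-1 ALLOC][2-2 ALLOC][3-15 ALLOC][16-44 FREE]
Op 5: free(a) -> (freed a); heap: [0-1 FREE][2-2 ALLOC][3-15 ALLOC][16-44 FREE]
malloc(16): first-fit scan over [0-1 FREE][2-2 ALLOC][3-15 ALLOC][16-44 FREE] -> 16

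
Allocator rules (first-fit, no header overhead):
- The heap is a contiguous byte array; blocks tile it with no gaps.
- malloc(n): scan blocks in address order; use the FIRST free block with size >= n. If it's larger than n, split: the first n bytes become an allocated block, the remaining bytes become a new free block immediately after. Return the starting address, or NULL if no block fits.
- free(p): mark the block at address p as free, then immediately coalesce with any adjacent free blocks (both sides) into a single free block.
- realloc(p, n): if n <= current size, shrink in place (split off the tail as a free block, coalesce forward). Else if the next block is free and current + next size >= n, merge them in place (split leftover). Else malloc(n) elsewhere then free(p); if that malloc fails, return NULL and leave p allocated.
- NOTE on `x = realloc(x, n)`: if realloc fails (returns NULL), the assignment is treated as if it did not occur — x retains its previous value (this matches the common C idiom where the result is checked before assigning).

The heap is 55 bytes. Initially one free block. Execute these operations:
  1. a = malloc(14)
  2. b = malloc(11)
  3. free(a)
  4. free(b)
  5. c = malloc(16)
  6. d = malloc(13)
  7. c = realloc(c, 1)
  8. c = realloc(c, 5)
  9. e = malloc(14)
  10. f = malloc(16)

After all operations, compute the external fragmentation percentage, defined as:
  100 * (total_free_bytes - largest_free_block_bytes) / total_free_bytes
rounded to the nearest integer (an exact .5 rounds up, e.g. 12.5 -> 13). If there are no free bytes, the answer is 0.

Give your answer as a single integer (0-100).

Answer: 48

Derivation:
Op 1: a = malloc(14) -> a = 0; heap: [0-13 ALLOC][14-54 FREE]
Op 2: b = malloc(11) -> b = 14; heap: [0-13 ALLOC][14-24 ALLOC][25-54 FREE]
Op 3: free(a) -> (freed a); heap: [0-13 FREE][14-24 ALLOC][25-54 FREE]
Op 4: free(b) -> (freed b); heap: [0-54 FREE]
Op 5: c = malloc(16) -> c = 0; heap: [0-15 ALLOC][16-54 FREE]
Op 6: d = malloc(13) -> d = 16; heap: [0-15 ALLOC][16-28 ALLOC][29-54 FREE]
Op 7: c = realloc(c, 1) -> c = 0; heap: [0-0 ALLOC][1-15 FREE][16-28 ALLOC][29-54 FREE]
Op 8: c = realloc(c, 5) -> c = 0; heap: [0-4 ALLOC][5-15 FREE][16-28 ALLOC][29-54 FREE]
Op 9: e = malloc(14) -> e = 29; heap: [0-4 ALLOC][5-15 FREE][16-28 ALLOC][29-42 ALLOC][43-54 FREE]
Op 10: f = malloc(16) -> f = NULL; heap: [0-4 ALLOC][5-15 FREE][16-28 ALLOC][29-42 ALLOC][43-54 FREE]
Free blocks: [11 12] total_free=23 largest=12 -> 100*(23-12)/23 = 1100/23 ≈ 47.826 -> rounds to 48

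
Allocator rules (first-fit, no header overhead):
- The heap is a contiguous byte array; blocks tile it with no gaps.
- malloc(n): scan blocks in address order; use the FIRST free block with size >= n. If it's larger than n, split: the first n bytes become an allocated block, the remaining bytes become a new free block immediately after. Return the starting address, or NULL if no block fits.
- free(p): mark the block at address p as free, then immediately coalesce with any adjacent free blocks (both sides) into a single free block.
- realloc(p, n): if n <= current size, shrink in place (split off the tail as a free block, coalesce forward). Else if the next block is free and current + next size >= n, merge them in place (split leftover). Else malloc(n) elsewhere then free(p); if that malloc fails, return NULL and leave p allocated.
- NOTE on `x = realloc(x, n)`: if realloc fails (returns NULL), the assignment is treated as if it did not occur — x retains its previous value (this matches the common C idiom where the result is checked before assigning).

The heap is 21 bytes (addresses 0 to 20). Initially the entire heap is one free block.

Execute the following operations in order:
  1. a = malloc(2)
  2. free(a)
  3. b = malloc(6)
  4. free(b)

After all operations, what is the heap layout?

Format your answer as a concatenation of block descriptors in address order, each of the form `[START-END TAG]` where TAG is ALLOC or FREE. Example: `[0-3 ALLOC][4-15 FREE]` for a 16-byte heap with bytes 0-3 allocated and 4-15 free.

Op 1: a = malloc(2) -> a = 0; heap: [0-1 ALLOC][2-20 FREE]
Op 2: free(a) -> (freed a); heap: [0-20 FREE]
Op 3: b = malloc(6) -> b = 0; heap: [0-5 ALLOC][6-20 FREE]
Op 4: free(b) -> (freed b); heap: [0-20 FREE]

Answer: [0-20 FREE]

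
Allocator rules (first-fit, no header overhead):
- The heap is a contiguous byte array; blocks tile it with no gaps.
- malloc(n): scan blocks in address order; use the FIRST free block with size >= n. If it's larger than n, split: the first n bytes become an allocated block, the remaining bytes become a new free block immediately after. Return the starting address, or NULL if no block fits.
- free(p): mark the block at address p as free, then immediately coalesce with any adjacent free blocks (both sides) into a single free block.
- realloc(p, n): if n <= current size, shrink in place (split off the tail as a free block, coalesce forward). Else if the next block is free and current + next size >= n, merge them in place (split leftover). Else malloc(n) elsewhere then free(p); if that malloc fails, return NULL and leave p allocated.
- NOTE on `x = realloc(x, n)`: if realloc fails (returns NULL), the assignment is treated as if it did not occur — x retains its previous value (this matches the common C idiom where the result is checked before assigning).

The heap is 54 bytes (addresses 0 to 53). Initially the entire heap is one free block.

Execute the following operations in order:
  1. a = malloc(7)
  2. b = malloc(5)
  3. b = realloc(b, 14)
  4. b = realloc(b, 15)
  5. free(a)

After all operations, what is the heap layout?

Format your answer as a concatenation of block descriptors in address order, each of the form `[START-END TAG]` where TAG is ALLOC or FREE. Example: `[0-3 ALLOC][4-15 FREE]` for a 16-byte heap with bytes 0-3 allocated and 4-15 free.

Op 1: a = malloc(7) -> a = 0; heap: [0-6 ALLOC][7-53 FREE]
Op 2: b = malloc(5) -> b = 7; heap: [0-6 ALLOC][7-11 ALLOC][12-53 FREE]
Op 3: b = realloc(b, 14) -> b = 7; heap: [0-6 ALLOC][7-20 ALLOC][21-53 FREE]
Op 4: b = realloc(b, 15) -> b = 7; heap: [0-6 ALLOC][7-21 ALLOC][22-53 FREE]
Op 5: free(a) -> (freed a); heap: [0-6 FREE][7-21 ALLOC][22-53 FREE]

Answer: [0-6 FREE][7-21 ALLOC][22-53 FREE]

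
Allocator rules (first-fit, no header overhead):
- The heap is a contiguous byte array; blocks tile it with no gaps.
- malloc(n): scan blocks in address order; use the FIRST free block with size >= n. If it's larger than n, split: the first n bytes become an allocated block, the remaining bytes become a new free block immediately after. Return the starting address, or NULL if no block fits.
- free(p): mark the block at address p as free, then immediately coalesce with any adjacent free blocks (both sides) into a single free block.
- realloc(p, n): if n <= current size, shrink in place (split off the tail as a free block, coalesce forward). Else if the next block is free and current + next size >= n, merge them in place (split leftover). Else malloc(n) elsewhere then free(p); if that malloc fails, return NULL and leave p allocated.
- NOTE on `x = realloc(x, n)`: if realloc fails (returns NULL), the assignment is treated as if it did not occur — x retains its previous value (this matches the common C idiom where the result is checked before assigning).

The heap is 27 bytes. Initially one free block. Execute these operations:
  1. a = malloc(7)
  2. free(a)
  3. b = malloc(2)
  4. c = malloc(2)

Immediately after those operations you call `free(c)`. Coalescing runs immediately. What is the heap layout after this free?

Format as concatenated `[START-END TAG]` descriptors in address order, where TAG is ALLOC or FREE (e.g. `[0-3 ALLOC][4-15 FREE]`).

Answer: [0-1 ALLOC][2-26 FREE]

Derivation:
Op 1: a = malloc(7) -> a = 0; heap: [0-6 ALLOC][7-26 FREE]
Op 2: free(a) -> (freed a); heap: [0-26 FREE]
Op 3: b = malloc(2) -> b = 0; heap: [0-1 ALLOC][2-26 FREE]
Op 4: c = malloc(2) -> c = 2; heap: [0-1 ALLOC][2-3 ALLOC][4-26 FREE]
free(c): c = 2 -> block [2-3 ALLOC]; mark free, coalesce with adjacent free neighbors -> [0-1 ALLOC][2-26 FREE]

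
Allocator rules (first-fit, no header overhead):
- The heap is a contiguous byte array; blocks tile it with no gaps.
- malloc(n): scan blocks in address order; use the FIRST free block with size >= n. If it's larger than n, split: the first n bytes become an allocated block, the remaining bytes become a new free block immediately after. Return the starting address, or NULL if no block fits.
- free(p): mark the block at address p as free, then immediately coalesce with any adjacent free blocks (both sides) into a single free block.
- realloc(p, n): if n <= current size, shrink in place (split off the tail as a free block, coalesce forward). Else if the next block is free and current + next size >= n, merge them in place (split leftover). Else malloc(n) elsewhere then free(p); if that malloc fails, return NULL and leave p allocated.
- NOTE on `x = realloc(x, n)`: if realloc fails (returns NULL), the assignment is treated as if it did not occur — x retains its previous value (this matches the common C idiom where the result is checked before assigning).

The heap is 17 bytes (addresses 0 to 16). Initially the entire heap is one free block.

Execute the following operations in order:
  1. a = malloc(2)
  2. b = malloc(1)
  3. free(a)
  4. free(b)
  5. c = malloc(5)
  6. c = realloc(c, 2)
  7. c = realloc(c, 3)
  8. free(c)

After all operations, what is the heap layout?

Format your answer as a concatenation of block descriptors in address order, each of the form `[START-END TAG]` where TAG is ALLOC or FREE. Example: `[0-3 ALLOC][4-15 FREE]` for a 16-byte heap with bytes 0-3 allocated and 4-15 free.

Answer: [0-16 FREE]

Derivation:
Op 1: a = malloc(2) -> a = 0; heap: [0-1 ALLOC][2-16 FREE]
Op 2: b = malloc(1) -> b = 2; heap: [0-1 ALLOC][2-2 ALLOC][3-16 FREE]
Op 3: free(a) -> (freed a); heap: [0-1 FREE][2-2 ALLOC][3-16 FREE]
Op 4: free(b) -> (freed b); heap: [0-16 FREE]
Op 5: c = malloc(5) -> c = 0; heap: [0-4 ALLOC][5-16 FREE]
Op 6: c = realloc(c, 2) -> c = 0; heap: [0-1 ALLOC][2-16 FREE]
Op 7: c = realloc(c, 3) -> c = 0; heap: [0-2 ALLOC][3-16 FREE]
Op 8: free(c) -> (freed c); heap: [0-16 FREE]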